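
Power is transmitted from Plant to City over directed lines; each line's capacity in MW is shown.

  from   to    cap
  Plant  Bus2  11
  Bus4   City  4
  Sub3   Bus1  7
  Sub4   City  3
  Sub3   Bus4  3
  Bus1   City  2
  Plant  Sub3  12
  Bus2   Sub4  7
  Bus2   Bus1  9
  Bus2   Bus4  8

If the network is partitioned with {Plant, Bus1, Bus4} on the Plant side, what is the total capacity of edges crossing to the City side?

29

Edges leaving {Plant, Bus1, Bus4}: Plant→Sub3 (12), Plant→Bus2 (11), Bus1→City (2), Bus4→City (4).
Cut capacity = 12 + 11 + 2 + 4 = 29.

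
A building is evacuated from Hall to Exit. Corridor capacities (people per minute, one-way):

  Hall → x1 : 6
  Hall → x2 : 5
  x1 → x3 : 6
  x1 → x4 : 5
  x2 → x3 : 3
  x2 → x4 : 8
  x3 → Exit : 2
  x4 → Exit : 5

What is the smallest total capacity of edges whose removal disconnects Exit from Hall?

Augment Hall→x1→x3→Exit: bottleneck 2, flow now 2.
Augment Hall→x1→x4→Exit: bottleneck 4, flow now 6.
Augment Hall→x2→x4→Exit: bottleneck 1, flow now 7.
No augmenting path remains; maximum flow = 7.
By max-flow min-cut, the minimum cut capacity equals the max flow.
In the residual graph, reachable from Hall: {Hall, x1, x2, x3, x4}.
Min-cut edges: x3→Exit (2), x4→Exit (5); capacity 2 + 5 = 7.

7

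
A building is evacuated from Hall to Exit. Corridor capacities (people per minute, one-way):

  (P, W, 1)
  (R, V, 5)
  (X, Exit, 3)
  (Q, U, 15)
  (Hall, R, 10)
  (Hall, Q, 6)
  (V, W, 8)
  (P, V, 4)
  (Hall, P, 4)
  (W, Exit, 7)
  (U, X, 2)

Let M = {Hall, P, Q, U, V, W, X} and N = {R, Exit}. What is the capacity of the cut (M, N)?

Edges leaving {Hall, P, Q, U, V, W, X}: Hall→R (10), W→Exit (7), X→Exit (3).
Cut capacity = 10 + 7 + 3 = 20.

20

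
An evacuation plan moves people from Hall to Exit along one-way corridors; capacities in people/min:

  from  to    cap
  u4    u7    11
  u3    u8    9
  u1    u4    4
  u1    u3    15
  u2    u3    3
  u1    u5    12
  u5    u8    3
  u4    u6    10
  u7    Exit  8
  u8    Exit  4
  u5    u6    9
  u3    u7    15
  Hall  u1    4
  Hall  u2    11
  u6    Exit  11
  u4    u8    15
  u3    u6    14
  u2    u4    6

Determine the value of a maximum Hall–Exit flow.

13

Augment Hall→u1→u3→u6→Exit: bottleneck 4, flow now 4.
Augment Hall→u2→u3→u6→Exit: bottleneck 3, flow now 7.
Augment Hall→u2→u4→u6→Exit: bottleneck 4, flow now 11.
Augment Hall→u2→u4→u7→Exit: bottleneck 2, flow now 13.
No augmenting path remains; maximum flow = 13.
In the residual graph, reachable from Hall: {Hall, u2}.
Min-cut edges: Hall→u1 (4), u2→u3 (3), u2→u4 (6); capacity 4 + 3 + 6 = 13.
This cut is saturated, so no flow can exceed 13.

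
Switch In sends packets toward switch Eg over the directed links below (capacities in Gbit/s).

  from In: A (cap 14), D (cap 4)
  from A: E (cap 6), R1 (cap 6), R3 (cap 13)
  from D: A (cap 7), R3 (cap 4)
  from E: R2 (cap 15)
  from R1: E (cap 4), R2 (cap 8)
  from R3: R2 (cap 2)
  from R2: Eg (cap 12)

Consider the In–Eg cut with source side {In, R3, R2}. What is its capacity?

30

Edges leaving {In, R3, R2}: In→A (14), In→D (4), R2→Eg (12).
Cut capacity = 14 + 4 + 12 = 30.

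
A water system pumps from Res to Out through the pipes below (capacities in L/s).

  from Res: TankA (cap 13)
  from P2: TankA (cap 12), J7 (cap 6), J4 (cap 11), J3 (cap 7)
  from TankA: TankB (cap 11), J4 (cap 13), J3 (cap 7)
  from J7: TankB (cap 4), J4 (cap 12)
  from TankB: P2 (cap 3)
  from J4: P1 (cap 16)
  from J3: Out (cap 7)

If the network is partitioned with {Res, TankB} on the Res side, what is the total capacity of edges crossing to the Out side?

Edges leaving {Res, TankB}: Res→TankA (13), TankB→P2 (3).
Cut capacity = 13 + 3 = 16.

16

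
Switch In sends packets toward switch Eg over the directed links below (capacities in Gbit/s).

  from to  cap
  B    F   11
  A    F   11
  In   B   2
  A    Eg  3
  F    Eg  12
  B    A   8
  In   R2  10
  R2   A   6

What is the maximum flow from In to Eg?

Augment In→B→F→Eg: bottleneck 2, flow now 2.
Augment In→R2→A→Eg: bottleneck 3, flow now 5.
Augment In→R2→A→F→Eg: bottleneck 3, flow now 8.
No augmenting path remains; maximum flow = 8.
In the residual graph, reachable from In: {In, R2}.
Min-cut edges: In→B (2), R2→A (6); capacity 2 + 6 = 8.
This cut is saturated, so no flow can exceed 8.

8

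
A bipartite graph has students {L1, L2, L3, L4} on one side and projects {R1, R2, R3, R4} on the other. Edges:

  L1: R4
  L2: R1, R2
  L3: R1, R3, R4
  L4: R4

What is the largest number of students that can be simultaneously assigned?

3

Unit-capacity flow: source→left, listed edges, right→sink; max matching = max flow.
Augmenting path L1→R4 (+1); matched 1.
Augmenting path L2→R1 (+1); matched 2.
Augmenting path L3→R3 (+1); matched 3.
No augmenting path remains; maximum matching = 3.
König certificate: {L2, L3, R4} is a vertex cover of size 3 (every listed pair touches it), so no matching can be larger.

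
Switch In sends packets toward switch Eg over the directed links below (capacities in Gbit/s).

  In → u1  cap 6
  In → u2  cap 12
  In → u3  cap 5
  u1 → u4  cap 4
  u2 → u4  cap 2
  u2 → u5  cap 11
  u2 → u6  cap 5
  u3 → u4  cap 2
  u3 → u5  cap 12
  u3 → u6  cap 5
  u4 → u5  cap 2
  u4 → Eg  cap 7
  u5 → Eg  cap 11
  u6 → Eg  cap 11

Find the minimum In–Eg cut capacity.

Augment In→u1→u4→Eg: bottleneck 4, flow now 4.
Augment In→u2→u4→Eg: bottleneck 2, flow now 6.
Augment In→u2→u5→Eg: bottleneck 10, flow now 16.
Augment In→u3→u4→Eg: bottleneck 1, flow now 17.
Augment In→u3→u5→Eg: bottleneck 1, flow now 18.
Augment In→u3→u6→Eg: bottleneck 3, flow now 21.
No augmenting path remains; maximum flow = 21.
By max-flow min-cut, the minimum cut capacity equals the max flow.
In the residual graph, reachable from In: {In, u1}.
Min-cut edges: In→u2 (12), In→u3 (5), u1→u4 (4); capacity 12 + 5 + 4 = 21.

21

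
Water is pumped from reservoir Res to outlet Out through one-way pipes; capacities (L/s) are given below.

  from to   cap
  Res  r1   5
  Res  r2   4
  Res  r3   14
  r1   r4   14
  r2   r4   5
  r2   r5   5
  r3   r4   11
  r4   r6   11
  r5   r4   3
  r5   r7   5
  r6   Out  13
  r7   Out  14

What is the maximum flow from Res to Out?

Augment Res→r1→r4→r6→Out: bottleneck 5, flow now 5.
Augment Res→r2→r4→r6→Out: bottleneck 4, flow now 9.
Augment Res→r3→r4→r6→Out: bottleneck 2, flow now 11.
Augment Res→r3→r4→r2→r5→r7→Out: bottleneck 4, flow now 15. (uses reverse residual edge)
No augmenting path remains; maximum flow = 15.
In the residual graph, reachable from Res: {Res, r1, r3, r4}.
Min-cut edges: Res→r2 (4), r4→r6 (11); capacity 4 + 11 = 15.
This cut is saturated, so no flow can exceed 15.

15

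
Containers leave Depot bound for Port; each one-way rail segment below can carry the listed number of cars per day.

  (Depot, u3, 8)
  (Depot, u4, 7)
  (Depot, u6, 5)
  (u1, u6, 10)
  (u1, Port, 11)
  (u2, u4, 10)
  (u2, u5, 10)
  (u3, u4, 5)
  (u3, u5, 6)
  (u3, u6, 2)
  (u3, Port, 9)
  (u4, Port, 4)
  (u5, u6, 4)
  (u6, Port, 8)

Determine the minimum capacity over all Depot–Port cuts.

Augment Depot→u3→Port: bottleneck 8, flow now 8.
Augment Depot→u4→Port: bottleneck 4, flow now 12.
Augment Depot→u6→Port: bottleneck 5, flow now 17.
No augmenting path remains; maximum flow = 17.
By max-flow min-cut, the minimum cut capacity equals the max flow.
In the residual graph, reachable from Depot: {Depot, u4}.
Min-cut edges: Depot→u3 (8), Depot→u6 (5), u4→Port (4); capacity 8 + 5 + 4 = 17.

17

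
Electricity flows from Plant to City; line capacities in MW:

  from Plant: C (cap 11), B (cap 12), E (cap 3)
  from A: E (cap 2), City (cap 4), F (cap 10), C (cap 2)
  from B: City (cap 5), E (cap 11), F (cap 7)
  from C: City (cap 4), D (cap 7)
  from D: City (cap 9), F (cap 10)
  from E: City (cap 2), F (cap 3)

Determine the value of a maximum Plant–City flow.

18

Augment Plant→B→City: bottleneck 5, flow now 5.
Augment Plant→C→City: bottleneck 4, flow now 9.
Augment Plant→E→City: bottleneck 2, flow now 11.
Augment Plant→C→D→City: bottleneck 7, flow now 18.
No augmenting path remains; maximum flow = 18.
In the residual graph, reachable from Plant: {Plant, B, E, F}.
Min-cut edges: Plant→C (11), B→City (5), E→City (2); capacity 11 + 5 + 2 = 18.
This cut is saturated, so no flow can exceed 18.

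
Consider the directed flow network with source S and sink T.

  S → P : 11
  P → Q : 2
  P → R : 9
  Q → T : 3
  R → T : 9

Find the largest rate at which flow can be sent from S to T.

11

Augment S→P→Q→T: bottleneck 2, flow now 2.
Augment S→P→R→T: bottleneck 9, flow now 11.
No augmenting path remains; maximum flow = 11.
In the residual graph, reachable from S: {S}.
Min-cut edges: S→P (11); capacity 11 = 11.
This cut is saturated, so no flow can exceed 11.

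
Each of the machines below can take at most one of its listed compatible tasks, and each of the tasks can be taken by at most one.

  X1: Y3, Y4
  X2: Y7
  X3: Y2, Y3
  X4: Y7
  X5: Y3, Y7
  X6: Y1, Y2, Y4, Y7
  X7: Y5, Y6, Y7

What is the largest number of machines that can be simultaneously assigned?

Unit-capacity flow: source→left, listed edges, right→sink; max matching = max flow.
Augmenting path X1→Y3 (+1); matched 1.
Augmenting path X2→Y7 (+1); matched 2.
Augmenting path X3→Y2 (+1); matched 3.
Augmenting path X6→Y1 (+1); matched 4.
Augmenting path X7→Y5 (+1); matched 5.
Augmenting path X5→Y3→X1→Y4 (+1); matched 6.
No augmenting path remains; maximum matching = 6.
König certificate: {X1, X3, X5, X6, X7, Y7} is a vertex cover of size 6 (every listed pair touches it), so no matching can be larger.

6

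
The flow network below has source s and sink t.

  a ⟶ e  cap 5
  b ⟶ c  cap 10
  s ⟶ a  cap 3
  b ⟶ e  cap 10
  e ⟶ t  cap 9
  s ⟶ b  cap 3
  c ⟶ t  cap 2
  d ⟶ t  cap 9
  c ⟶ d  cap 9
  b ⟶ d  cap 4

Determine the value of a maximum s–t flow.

6

Augment s→a→e→t: bottleneck 3, flow now 3.
Augment s→b→c→t: bottleneck 2, flow now 5.
Augment s→b→d→t: bottleneck 1, flow now 6.
No augmenting path remains; maximum flow = 6.
In the residual graph, reachable from s: {s}.
Min-cut edges: s→a (3), s→b (3); capacity 3 + 3 = 6.
This cut is saturated, so no flow can exceed 6.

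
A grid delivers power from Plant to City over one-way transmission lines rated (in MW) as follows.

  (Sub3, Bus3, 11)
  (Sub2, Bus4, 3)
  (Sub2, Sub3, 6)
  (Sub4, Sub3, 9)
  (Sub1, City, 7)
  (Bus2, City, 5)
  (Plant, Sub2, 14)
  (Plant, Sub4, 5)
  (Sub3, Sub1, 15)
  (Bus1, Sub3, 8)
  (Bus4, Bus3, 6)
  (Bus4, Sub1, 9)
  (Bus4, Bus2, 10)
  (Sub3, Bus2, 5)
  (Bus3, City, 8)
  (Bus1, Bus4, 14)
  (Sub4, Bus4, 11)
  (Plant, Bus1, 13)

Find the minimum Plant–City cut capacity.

20

Augment Plant→Sub4→Sub3→Sub1→City: bottleneck 5, flow now 5.
Augment Plant→Sub2→Sub3→Sub1→City: bottleneck 2, flow now 7.
Augment Plant→Sub2→Sub3→Bus2→City: bottleneck 4, flow now 11.
Augment Plant→Sub2→Bus4→Bus2→City: bottleneck 1, flow now 12.
Augment Plant→Sub2→Bus4→Bus3→City: bottleneck 2, flow now 14.
Augment Plant→Bus1→Sub3→Bus3→City: bottleneck 6, flow now 20.
No augmenting path remains; maximum flow = 20.
By max-flow min-cut, the minimum cut capacity equals the max flow.
In the residual graph, reachable from Plant: {Plant, Sub4, Sub2, Bus1, Sub3, Bus4, Sub1, Bus2, Bus3}.
Min-cut edges: Sub1→City (7), Bus2→City (5), Bus3→City (8); capacity 7 + 5 + 8 = 20.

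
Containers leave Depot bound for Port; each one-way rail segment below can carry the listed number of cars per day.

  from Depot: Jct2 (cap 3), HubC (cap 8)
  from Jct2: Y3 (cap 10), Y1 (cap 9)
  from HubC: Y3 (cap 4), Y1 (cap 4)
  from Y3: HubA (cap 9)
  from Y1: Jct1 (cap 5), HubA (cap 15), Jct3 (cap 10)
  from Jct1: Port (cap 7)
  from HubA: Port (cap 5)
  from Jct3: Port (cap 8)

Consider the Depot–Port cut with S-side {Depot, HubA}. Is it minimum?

Given cut capacity: 3 + 8 + 5 = 16.
Augment Depot→Jct2→Y3→HubA→Port: bottleneck 3, flow now 3.
Augment Depot→HubC→Y3→HubA→Port: bottleneck 2, flow now 5.
Augment Depot→HubC→Y1→Jct1→Port: bottleneck 4, flow now 9.
Augment Depot→HubC→Y3→Jct2→Y1→Jct1→Port: bottleneck 1, flow now 10. (uses reverse residual edge)
Augment Depot→HubC→Y3→Jct2→Y1→Jct3→Port: bottleneck 1, flow now 11. (uses reverse residual edge)
No augmenting path remains; maximum flow = 11.
In the residual graph, reachable from Depot: {Depot}.
Min-cut edges: Depot→Jct2 (3), Depot→HubC (8); capacity 3 + 8 = 11.
Cut capacity 16 exceeds the max flow 11, so it is not minimum.

No — its capacity is 16, but the minimum cut has capacity 11.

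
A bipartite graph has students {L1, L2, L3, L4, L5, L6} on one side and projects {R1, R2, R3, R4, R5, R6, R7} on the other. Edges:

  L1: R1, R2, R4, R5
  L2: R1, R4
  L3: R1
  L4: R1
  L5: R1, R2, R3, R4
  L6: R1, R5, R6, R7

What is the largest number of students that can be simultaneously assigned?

5

Unit-capacity flow: source→left, listed edges, right→sink; max matching = max flow.
Augmenting path L1→R1 (+1); matched 1.
Augmenting path L2→R4 (+1); matched 2.
Augmenting path L5→R2 (+1); matched 3.
Augmenting path L6→R5 (+1); matched 4.
Augmenting path L3→R1→L1→R2→L5→R3 (+1); matched 5.
No augmenting path remains; maximum matching = 5.
König certificate: {L1, L2, L5, L6, R1} is a vertex cover of size 5 (every listed pair touches it), so no matching can be larger.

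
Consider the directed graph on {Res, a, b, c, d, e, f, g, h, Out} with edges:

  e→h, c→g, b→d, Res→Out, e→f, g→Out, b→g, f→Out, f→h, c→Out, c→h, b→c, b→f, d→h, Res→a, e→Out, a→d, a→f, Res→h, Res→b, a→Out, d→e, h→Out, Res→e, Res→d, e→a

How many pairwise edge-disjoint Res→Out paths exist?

Assign every edge capacity 1; by Menger, the answer equals the max flow.
Path Res→Out (+1); total 1.
Path Res→a→Out (+1); total 2.
Path Res→e→Out (+1); total 3.
Path Res→h→Out (+1); total 4.
Path Res→b→c→Out (+1); total 5.
Path Res→d→e→f→Out (+1); total 6.
No residual Res→Out path; max flow = 6.
Certifying cut of size 6: {Res→Out, Res→a, Res→b, Res→d, Res→e, Res→h}.

6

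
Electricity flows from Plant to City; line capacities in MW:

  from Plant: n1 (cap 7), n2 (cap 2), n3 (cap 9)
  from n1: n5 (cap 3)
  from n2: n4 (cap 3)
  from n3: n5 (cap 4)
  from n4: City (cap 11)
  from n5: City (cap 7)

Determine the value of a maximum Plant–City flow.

9

Augment Plant→n1→n5→City: bottleneck 3, flow now 3.
Augment Plant→n2→n4→City: bottleneck 2, flow now 5.
Augment Plant→n3→n5→City: bottleneck 4, flow now 9.
No augmenting path remains; maximum flow = 9.
In the residual graph, reachable from Plant: {Plant, n1, n3}.
Min-cut edges: Plant→n2 (2), n1→n5 (3), n3→n5 (4); capacity 2 + 3 + 4 = 9.
This cut is saturated, so no flow can exceed 9.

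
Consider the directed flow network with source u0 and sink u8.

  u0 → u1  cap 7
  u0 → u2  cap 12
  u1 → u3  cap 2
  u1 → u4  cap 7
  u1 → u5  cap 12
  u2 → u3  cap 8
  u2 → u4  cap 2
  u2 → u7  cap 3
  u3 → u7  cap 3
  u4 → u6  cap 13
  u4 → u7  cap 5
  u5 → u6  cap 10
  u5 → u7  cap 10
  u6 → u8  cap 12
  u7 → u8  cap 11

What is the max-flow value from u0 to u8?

Augment u0→u2→u7→u8: bottleneck 3, flow now 3.
Augment u0→u1→u3→u7→u8: bottleneck 2, flow now 5.
Augment u0→u1→u4→u6→u8: bottleneck 5, flow now 10.
Augment u0→u2→u3→u7→u8: bottleneck 1, flow now 11.
Augment u0→u2→u4→u6→u8: bottleneck 2, flow now 13.
Augment u0→u2→u3→u1→u4→u6→u8: bottleneck 2, flow now 15. (uses reverse residual edge)
No augmenting path remains; maximum flow = 15.
In the residual graph, reachable from u0: {u0, u2, u3}.
Min-cut edges: u0→u1 (7), u2→u4 (2), u2→u7 (3), u3→u7 (3); capacity 7 + 2 + 3 + 3 = 15.
This cut is saturated, so no flow can exceed 15.

15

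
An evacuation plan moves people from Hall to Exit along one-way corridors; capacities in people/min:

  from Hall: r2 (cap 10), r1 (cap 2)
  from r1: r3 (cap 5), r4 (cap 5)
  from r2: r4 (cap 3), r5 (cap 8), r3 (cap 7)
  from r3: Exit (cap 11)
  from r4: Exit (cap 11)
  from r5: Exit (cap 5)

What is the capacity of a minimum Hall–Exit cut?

Augment Hall→r1→r3→Exit: bottleneck 2, flow now 2.
Augment Hall→r2→r3→Exit: bottleneck 7, flow now 9.
Augment Hall→r2→r4→Exit: bottleneck 3, flow now 12.
No augmenting path remains; maximum flow = 12.
By max-flow min-cut, the minimum cut capacity equals the max flow.
In the residual graph, reachable from Hall: {Hall}.
Min-cut edges: Hall→r1 (2), Hall→r2 (10); capacity 2 + 10 = 12.

12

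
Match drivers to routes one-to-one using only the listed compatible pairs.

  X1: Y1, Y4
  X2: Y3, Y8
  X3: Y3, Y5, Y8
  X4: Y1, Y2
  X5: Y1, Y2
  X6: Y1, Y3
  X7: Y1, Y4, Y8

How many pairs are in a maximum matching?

6

Unit-capacity flow: source→left, listed edges, right→sink; max matching = max flow.
Augmenting path X1→Y1 (+1); matched 1.
Augmenting path X2→Y3 (+1); matched 2.
Augmenting path X3→Y5 (+1); matched 3.
Augmenting path X4→Y2 (+1); matched 4.
Augmenting path X7→Y4 (+1); matched 5.
Augmenting path X6→Y3→X2→Y8 (+1); matched 6.
No augmenting path remains; maximum matching = 6.
König certificate: {X3, Y1, Y2, Y3, Y4, Y8} is a vertex cover of size 6 (every listed pair touches it), so no matching can be larger.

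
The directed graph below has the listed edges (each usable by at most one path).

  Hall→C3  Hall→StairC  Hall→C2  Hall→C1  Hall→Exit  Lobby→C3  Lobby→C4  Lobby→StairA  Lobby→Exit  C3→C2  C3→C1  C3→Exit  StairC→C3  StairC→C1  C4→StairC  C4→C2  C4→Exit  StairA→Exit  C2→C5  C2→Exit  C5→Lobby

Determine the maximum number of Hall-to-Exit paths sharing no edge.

Assign every edge capacity 1; by Menger, the answer equals the max flow.
Path Hall→Exit (+1); total 1.
Path Hall→C3→Exit (+1); total 2.
Path Hall→C2→Exit (+1); total 3.
Path Hall→StairC→C3→C2→C5→Lobby→Exit (+1); total 4.
No residual Hall→Exit path; max flow = 4.
Certifying cut of size 4: {Hall→C2, Hall→C3, Hall→Exit, Hall→StairC}.

4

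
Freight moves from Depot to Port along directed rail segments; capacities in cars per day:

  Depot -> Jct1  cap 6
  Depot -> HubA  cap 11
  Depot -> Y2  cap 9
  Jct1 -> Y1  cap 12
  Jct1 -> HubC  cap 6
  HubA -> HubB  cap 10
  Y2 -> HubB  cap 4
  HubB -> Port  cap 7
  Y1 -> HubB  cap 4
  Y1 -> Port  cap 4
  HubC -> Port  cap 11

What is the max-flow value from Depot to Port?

13

Augment Depot→Jct1→Y1→Port: bottleneck 4, flow now 4.
Augment Depot→Jct1→HubC→Port: bottleneck 2, flow now 6.
Augment Depot→HubA→HubB→Port: bottleneck 7, flow now 13.
No augmenting path remains; maximum flow = 13.
In the residual graph, reachable from Depot: {Depot, HubA, Y2, HubB}.
Min-cut edges: Depot→Jct1 (6), HubB→Port (7); capacity 6 + 7 = 13.
This cut is saturated, so no flow can exceed 13.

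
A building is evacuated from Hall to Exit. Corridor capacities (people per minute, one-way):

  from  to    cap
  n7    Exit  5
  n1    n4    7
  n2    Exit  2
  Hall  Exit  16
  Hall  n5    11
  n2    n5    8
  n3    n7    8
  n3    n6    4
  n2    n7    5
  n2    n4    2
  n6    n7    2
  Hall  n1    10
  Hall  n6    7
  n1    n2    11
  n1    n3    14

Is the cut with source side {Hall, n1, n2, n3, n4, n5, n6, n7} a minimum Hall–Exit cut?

Yes — it is a minimum cut (capacity 23).

Given cut capacity: 16 + 2 + 5 = 23.
Augment Hall→Exit: bottleneck 16, flow now 16.
Augment Hall→n1→n2→Exit: bottleneck 2, flow now 18.
Augment Hall→n6→n7→Exit: bottleneck 2, flow now 20.
Augment Hall→n1→n2→n7→Exit: bottleneck 3, flow now 23.
No augmenting path remains; maximum flow = 23.
Cut capacity 23 equals the max flow, so it is a minimum cut.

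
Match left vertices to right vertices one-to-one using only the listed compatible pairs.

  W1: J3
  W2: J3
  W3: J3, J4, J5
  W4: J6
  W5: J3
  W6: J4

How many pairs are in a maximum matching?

4

Unit-capacity flow: source→left, listed edges, right→sink; max matching = max flow.
Augmenting path W1→J3 (+1); matched 1.
Augmenting path W3→J4 (+1); matched 2.
Augmenting path W4→J6 (+1); matched 3.
Augmenting path W6→J4→W3→J5 (+1); matched 4.
No augmenting path remains; maximum matching = 4.
König certificate: {W3, W4, W6, J3} is a vertex cover of size 4 (every listed pair touches it), so no matching can be larger.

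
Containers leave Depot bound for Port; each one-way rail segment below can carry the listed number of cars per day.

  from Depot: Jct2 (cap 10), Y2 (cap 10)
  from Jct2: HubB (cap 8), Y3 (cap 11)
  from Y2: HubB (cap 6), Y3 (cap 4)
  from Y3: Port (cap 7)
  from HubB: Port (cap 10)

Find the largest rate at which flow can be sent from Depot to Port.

Augment Depot→Jct2→Y3→Port: bottleneck 7, flow now 7.
Augment Depot→Jct2→HubB→Port: bottleneck 3, flow now 10.
Augment Depot→Y2→HubB→Port: bottleneck 6, flow now 16.
Augment Depot→Y2→Y3→Jct2→HubB→Port: bottleneck 1, flow now 17. (uses reverse residual edge)
No augmenting path remains; maximum flow = 17.
In the residual graph, reachable from Depot: {Depot, Jct2, Y2, Y3, HubB}.
Min-cut edges: Y3→Port (7), HubB→Port (10); capacity 7 + 10 = 17.
This cut is saturated, so no flow can exceed 17.

17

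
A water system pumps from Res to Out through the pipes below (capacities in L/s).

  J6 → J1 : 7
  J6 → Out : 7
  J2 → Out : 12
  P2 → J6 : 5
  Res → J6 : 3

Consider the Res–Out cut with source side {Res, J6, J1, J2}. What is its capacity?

19

Edges leaving {Res, J6, J1, J2}: J6→Out (7), J2→Out (12).
Cut capacity = 7 + 12 = 19.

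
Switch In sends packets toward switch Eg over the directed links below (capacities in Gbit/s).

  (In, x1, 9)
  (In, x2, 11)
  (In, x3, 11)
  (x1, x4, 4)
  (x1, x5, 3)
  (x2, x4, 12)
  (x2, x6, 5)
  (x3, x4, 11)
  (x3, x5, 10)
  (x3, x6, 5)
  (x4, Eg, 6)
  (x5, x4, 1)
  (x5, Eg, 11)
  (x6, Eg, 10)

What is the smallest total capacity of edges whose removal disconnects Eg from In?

Augment In→x1→x4→Eg: bottleneck 4, flow now 4.
Augment In→x1→x5→Eg: bottleneck 3, flow now 7.
Augment In→x2→x4→Eg: bottleneck 2, flow now 9.
Augment In→x2→x6→Eg: bottleneck 5, flow now 14.
Augment In→x3→x5→Eg: bottleneck 8, flow now 22.
Augment In→x3→x6→Eg: bottleneck 3, flow now 25.
No augmenting path remains; maximum flow = 25.
By max-flow min-cut, the minimum cut capacity equals the max flow.
In the residual graph, reachable from In: {In, x1, x2, x4}.
Min-cut edges: In→x3 (11), x1→x5 (3), x2→x6 (5), x4→Eg (6); capacity 11 + 3 + 5 + 6 = 25.

25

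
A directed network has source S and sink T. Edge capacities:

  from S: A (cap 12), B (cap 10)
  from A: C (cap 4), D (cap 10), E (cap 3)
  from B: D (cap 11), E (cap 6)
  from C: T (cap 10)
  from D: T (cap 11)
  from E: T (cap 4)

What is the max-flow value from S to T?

Augment S→A→C→T: bottleneck 4, flow now 4.
Augment S→A→D→T: bottleneck 8, flow now 12.
Augment S→B→D→T: bottleneck 3, flow now 15.
Augment S→B→E→T: bottleneck 4, flow now 19.
No augmenting path remains; maximum flow = 19.
In the residual graph, reachable from S: {S, A, B, D, E}.
Min-cut edges: A→C (4), D→T (11), E→T (4); capacity 4 + 11 + 4 = 19.
This cut is saturated, so no flow can exceed 19.

19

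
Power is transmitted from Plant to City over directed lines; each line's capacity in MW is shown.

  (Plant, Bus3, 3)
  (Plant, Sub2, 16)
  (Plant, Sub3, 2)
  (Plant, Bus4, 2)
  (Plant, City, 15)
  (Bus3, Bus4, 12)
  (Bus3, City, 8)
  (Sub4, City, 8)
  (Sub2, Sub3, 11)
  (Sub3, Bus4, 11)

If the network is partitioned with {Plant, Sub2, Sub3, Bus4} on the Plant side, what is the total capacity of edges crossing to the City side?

Edges leaving {Plant, Sub2, Sub3, Bus4}: Plant→Bus3 (3), Plant→City (15).
Cut capacity = 3 + 15 = 18.

18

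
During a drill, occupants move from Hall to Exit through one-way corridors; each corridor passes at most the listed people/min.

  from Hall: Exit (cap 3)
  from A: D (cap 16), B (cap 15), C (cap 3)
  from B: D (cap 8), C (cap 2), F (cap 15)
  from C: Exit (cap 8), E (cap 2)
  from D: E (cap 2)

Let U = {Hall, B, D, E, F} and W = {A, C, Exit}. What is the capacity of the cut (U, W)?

5

Edges leaving {Hall, B, D, E, F}: Hall→Exit (3), B→C (2).
Cut capacity = 3 + 2 = 5.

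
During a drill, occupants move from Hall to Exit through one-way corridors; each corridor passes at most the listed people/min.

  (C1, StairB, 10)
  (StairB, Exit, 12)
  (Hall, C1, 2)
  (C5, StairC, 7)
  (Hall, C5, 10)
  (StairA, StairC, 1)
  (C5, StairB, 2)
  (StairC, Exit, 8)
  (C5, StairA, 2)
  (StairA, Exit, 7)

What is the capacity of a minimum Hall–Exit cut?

12

Augment Hall→C5→StairC→Exit: bottleneck 7, flow now 7.
Augment Hall→C5→StairB→Exit: bottleneck 2, flow now 9.
Augment Hall→C5→StairA→Exit: bottleneck 1, flow now 10.
Augment Hall→C1→StairB→Exit: bottleneck 2, flow now 12.
No augmenting path remains; maximum flow = 12.
By max-flow min-cut, the minimum cut capacity equals the max flow.
In the residual graph, reachable from Hall: {Hall}.
Min-cut edges: Hall→C5 (10), Hall→C1 (2); capacity 10 + 2 = 12.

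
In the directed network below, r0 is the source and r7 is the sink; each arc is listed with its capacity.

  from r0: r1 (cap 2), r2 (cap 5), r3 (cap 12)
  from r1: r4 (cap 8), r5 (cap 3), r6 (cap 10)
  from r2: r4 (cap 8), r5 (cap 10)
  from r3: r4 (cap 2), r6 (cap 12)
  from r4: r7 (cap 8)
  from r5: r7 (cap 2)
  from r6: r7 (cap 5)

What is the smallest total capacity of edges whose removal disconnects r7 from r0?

14

Augment r0→r1→r4→r7: bottleneck 2, flow now 2.
Augment r0→r2→r4→r7: bottleneck 5, flow now 7.
Augment r0→r3→r4→r7: bottleneck 1, flow now 8.
Augment r0→r3→r6→r7: bottleneck 5, flow now 13.
Augment r0→r3→r4→r1→r5→r7: bottleneck 1, flow now 14. (uses reverse residual edge)
No augmenting path remains; maximum flow = 14.
By max-flow min-cut, the minimum cut capacity equals the max flow.
In the residual graph, reachable from r0: {r0, r3, r6}.
Min-cut edges: r0→r1 (2), r0→r2 (5), r3→r4 (2), r6→r7 (5); capacity 2 + 5 + 2 + 5 = 14.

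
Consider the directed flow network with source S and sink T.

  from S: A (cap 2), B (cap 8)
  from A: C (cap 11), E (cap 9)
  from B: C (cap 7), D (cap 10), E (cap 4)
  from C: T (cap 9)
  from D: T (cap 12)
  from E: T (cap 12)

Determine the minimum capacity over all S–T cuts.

10

Augment S→A→C→T: bottleneck 2, flow now 2.
Augment S→B→C→T: bottleneck 7, flow now 9.
Augment S→B→D→T: bottleneck 1, flow now 10.
No augmenting path remains; maximum flow = 10.
By max-flow min-cut, the minimum cut capacity equals the max flow.
In the residual graph, reachable from S: {S}.
Min-cut edges: S→A (2), S→B (8); capacity 2 + 8 = 10.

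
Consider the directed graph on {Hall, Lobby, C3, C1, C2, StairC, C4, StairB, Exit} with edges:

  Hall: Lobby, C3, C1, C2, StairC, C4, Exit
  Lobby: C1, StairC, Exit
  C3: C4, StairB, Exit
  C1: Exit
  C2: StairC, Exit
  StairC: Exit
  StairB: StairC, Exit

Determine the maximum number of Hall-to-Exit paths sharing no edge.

6

Assign every edge capacity 1; by Menger, the answer equals the max flow.
Path Hall→Exit (+1); total 1.
Path Hall→Lobby→Exit (+1); total 2.
Path Hall→C3→Exit (+1); total 3.
Path Hall→C1→Exit (+1); total 4.
Path Hall→C2→Exit (+1); total 5.
Path Hall→StairC→Exit (+1); total 6.
No residual Hall→Exit path; max flow = 6.
Certifying cut of size 6: {Hall→C1, Hall→C2, Hall→C3, Hall→Exit, Hall→Lobby, Hall→StairC}.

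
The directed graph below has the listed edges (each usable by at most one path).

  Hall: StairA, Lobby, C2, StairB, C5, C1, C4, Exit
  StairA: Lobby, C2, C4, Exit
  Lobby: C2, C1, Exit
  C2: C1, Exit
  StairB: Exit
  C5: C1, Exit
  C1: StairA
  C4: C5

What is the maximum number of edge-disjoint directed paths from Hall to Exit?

6

Assign every edge capacity 1; by Menger, the answer equals the max flow.
Path Hall→Exit (+1); total 1.
Path Hall→StairA→Exit (+1); total 2.
Path Hall→Lobby→Exit (+1); total 3.
Path Hall→C2→Exit (+1); total 4.
Path Hall→StairB→Exit (+1); total 5.
Path Hall→C5→Exit (+1); total 6.
No residual Hall→Exit path; max flow = 6.
Certifying cut of size 6: {C2→Exit, C5→Exit, Hall→Exit, Hall→StairB, Lobby→Exit, StairA→Exit}.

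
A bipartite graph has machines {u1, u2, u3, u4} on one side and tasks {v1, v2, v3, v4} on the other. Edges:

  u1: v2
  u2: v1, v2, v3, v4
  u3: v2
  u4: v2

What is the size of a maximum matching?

Unit-capacity flow: source→left, listed edges, right→sink; max matching = max flow.
Augmenting path u1→v2 (+1); matched 1.
Augmenting path u2→v1 (+1); matched 2.
No augmenting path remains; maximum matching = 2.
König certificate: {u2, v2} is a vertex cover of size 2 (every listed pair touches it), so no matching can be larger.

2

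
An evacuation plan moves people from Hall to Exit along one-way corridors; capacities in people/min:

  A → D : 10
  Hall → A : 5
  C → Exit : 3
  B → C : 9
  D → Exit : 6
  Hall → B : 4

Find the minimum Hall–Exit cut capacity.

Augment Hall→A→D→Exit: bottleneck 5, flow now 5.
Augment Hall→B→C→Exit: bottleneck 3, flow now 8.
No augmenting path remains; maximum flow = 8.
By max-flow min-cut, the minimum cut capacity equals the max flow.
In the residual graph, reachable from Hall: {Hall, B, C}.
Min-cut edges: Hall→A (5), C→Exit (3); capacity 5 + 3 = 8.

8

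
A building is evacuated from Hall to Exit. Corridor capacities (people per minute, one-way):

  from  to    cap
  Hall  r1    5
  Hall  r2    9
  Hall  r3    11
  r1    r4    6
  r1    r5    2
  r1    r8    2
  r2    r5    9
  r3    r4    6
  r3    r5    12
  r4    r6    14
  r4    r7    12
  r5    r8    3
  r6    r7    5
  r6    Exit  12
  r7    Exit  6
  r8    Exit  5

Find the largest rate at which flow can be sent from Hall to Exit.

14

Augment Hall→r1→r8→Exit: bottleneck 2, flow now 2.
Augment Hall→r1→r4→r6→Exit: bottleneck 3, flow now 5.
Augment Hall→r2→r5→r8→Exit: bottleneck 3, flow now 8.
Augment Hall→r3→r4→r6→Exit: bottleneck 6, flow now 14.
No augmenting path remains; maximum flow = 14.
In the residual graph, reachable from Hall: {Hall, r2, r3, r5}.
Min-cut edges: Hall→r1 (5), r3→r4 (6), r5→r8 (3); capacity 5 + 6 + 3 = 14.
This cut is saturated, so no flow can exceed 14.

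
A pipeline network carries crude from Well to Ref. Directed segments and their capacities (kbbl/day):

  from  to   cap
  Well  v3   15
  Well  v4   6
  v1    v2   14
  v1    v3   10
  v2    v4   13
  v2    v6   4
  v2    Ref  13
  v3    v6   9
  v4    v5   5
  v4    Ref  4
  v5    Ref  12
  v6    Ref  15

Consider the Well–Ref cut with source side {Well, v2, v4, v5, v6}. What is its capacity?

59

Edges leaving {Well, v2, v4, v5, v6}: Well→v3 (15), v2→Ref (13), v4→Ref (4), v5→Ref (12), v6→Ref (15).
Cut capacity = 15 + 13 + 4 + 12 + 15 = 59.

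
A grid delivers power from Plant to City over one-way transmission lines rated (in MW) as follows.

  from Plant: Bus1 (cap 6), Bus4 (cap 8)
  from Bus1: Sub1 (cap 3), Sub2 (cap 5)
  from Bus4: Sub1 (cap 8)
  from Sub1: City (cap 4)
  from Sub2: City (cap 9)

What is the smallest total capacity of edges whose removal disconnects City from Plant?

Augment Plant→Bus1→Sub1→City: bottleneck 3, flow now 3.
Augment Plant→Bus1→Sub2→City: bottleneck 3, flow now 6.
Augment Plant→Bus4→Sub1→City: bottleneck 1, flow now 7.
Augment Plant→Bus4→Sub1→Bus1→Sub2→City: bottleneck 2, flow now 9. (uses reverse residual edge)
No augmenting path remains; maximum flow = 9.
By max-flow min-cut, the minimum cut capacity equals the max flow.
In the residual graph, reachable from Plant: {Plant, Bus1, Bus4, Sub1}.
Min-cut edges: Bus1→Sub2 (5), Sub1→City (4); capacity 5 + 4 = 9.

9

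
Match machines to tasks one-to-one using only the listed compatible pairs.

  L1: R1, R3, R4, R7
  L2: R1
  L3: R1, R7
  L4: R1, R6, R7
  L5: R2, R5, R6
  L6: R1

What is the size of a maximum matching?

5

Unit-capacity flow: source→left, listed edges, right→sink; max matching = max flow.
Augmenting path L1→R1 (+1); matched 1.
Augmenting path L3→R7 (+1); matched 2.
Augmenting path L4→R6 (+1); matched 3.
Augmenting path L5→R2 (+1); matched 4.
Augmenting path L2→R1→L1→R3 (+1); matched 5.
No augmenting path remains; maximum matching = 5.
König certificate: {L1, L3, L4, L5, R1} is a vertex cover of size 5 (every listed pair touches it), so no matching can be larger.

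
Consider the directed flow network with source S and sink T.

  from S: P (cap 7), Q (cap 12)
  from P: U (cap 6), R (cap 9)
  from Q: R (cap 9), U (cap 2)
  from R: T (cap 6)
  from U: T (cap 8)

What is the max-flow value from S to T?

Augment S→P→R→T: bottleneck 6, flow now 6.
Augment S→P→U→T: bottleneck 1, flow now 7.
Augment S→Q→U→T: bottleneck 2, flow now 9.
Augment S→Q→R→P→U→T: bottleneck 5, flow now 14. (uses reverse residual edge)
No augmenting path remains; maximum flow = 14.
In the residual graph, reachable from S: {S, P, Q, R}.
Min-cut edges: P→U (6), Q→U (2), R→T (6); capacity 6 + 2 + 6 = 14.
This cut is saturated, so no flow can exceed 14.

14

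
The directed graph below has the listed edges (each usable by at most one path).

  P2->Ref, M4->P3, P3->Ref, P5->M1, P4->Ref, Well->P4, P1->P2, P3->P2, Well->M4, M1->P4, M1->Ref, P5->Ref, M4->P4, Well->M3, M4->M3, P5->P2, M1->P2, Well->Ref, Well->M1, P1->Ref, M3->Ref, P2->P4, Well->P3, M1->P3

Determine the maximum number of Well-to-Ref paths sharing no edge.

6

Assign every edge capacity 1; by Menger, the answer equals the max flow.
Path Well→Ref (+1); total 1.
Path Well→M1→Ref (+1); total 2.
Path Well→P3→Ref (+1); total 3.
Path Well→M3→Ref (+1); total 4.
Path Well→P4→Ref (+1); total 5.
Path Well→M4→P3→P2→Ref (+1); total 6.
No residual Well→Ref path; max flow = 6.
Certifying cut of size 6: {Well→M1, Well→M3, Well→M4, Well→P3, Well→P4, Well→Ref}.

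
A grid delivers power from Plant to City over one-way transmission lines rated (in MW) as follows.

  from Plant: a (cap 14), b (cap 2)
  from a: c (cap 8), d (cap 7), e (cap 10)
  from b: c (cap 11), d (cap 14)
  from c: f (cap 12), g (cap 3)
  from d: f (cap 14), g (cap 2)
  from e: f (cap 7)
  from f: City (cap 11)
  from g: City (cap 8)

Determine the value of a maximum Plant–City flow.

Augment Plant→a→c→f→City: bottleneck 8, flow now 8.
Augment Plant→a→d→f→City: bottleneck 3, flow now 11.
Augment Plant→a→d→g→City: bottleneck 2, flow now 13.
Augment Plant→b→c→g→City: bottleneck 2, flow now 15.
Augment Plant→a→d→f→c→g→City: bottleneck 1, flow now 16. (uses reverse residual edge)
No augmenting path remains; maximum flow = 16.
In the residual graph, reachable from Plant: {Plant}.
Min-cut edges: Plant→a (14), Plant→b (2); capacity 14 + 2 = 16.
This cut is saturated, so no flow can exceed 16.

16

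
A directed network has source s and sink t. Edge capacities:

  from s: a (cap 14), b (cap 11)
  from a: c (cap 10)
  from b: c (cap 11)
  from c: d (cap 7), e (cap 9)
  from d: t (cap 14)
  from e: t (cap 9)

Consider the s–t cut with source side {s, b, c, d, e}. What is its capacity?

37

Edges leaving {s, b, c, d, e}: s→a (14), d→t (14), e→t (9).
Cut capacity = 14 + 14 + 9 = 37.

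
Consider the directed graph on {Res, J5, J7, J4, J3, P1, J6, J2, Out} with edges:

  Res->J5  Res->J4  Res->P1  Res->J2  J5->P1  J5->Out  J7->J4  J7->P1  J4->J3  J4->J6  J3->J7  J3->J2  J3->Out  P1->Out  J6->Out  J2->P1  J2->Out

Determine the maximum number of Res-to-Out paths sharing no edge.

Assign every edge capacity 1; by Menger, the answer equals the max flow.
Path Res→J5→Out (+1); total 1.
Path Res→P1→Out (+1); total 2.
Path Res→J2→Out (+1); total 3.
Path Res→J4→J3→Out (+1); total 4.
No residual Res→Out path; max flow = 4.
Certifying cut of size 4: {Res→J2, Res→J4, Res→J5, Res→P1}.

4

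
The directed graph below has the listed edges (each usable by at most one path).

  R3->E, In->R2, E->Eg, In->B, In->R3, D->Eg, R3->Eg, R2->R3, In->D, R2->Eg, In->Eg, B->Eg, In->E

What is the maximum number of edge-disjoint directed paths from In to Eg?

Assign every edge capacity 1; by Menger, the answer equals the max flow.
Path In→Eg (+1); total 1.
Path In→R2→Eg (+1); total 2.
Path In→B→Eg (+1); total 3.
Path In→D→Eg (+1); total 4.
Path In→R3→Eg (+1); total 5.
Path In→E→Eg (+1); total 6.
No residual In→Eg path; max flow = 6.
Certifying cut of size 6: {In→B, In→D, In→E, In→Eg, In→R2, In→R3}.

6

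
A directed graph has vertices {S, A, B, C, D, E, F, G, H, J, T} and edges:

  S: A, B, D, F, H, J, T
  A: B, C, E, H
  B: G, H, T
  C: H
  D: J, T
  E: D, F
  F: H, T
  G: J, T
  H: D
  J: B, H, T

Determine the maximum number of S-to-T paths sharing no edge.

6

Assign every edge capacity 1; by Menger, the answer equals the max flow.
Path S→T (+1); total 1.
Path S→B→T (+1); total 2.
Path S→D→T (+1); total 3.
Path S→F→T (+1); total 4.
Path S→J→T (+1); total 5.
Path S→A→B→G→T (+1); total 6.
No residual S→T path; max flow = 6.
Certifying cut of size 6: {B→G, B→T, D→T, F→T, J→T, S→T}.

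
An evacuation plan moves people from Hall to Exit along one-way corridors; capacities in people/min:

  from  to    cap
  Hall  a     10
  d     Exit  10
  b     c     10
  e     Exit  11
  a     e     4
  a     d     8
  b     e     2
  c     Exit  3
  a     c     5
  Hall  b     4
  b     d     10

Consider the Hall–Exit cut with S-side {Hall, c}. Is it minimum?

No — its capacity is 17, but the minimum cut has capacity 14.

Given cut capacity: 10 + 4 + 3 = 17.
Augment Hall→a→c→Exit: bottleneck 3, flow now 3.
Augment Hall→a→d→Exit: bottleneck 7, flow now 10.
Augment Hall→b→d→Exit: bottleneck 3, flow now 13.
Augment Hall→b→e→Exit: bottleneck 1, flow now 14.
No augmenting path remains; maximum flow = 14.
In the residual graph, reachable from Hall: {Hall}.
Min-cut edges: Hall→a (10), Hall→b (4); capacity 10 + 4 = 14.
Cut capacity 17 exceeds the max flow 14, so it is not minimum.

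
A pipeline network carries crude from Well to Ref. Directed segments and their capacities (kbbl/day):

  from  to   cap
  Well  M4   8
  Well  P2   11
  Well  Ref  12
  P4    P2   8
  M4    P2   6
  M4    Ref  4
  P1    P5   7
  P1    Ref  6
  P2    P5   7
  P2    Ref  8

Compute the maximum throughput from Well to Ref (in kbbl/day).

24

Augment Well→Ref: bottleneck 12, flow now 12.
Augment Well→M4→Ref: bottleneck 4, flow now 16.
Augment Well→P2→Ref: bottleneck 8, flow now 24.
No augmenting path remains; maximum flow = 24.
In the residual graph, reachable from Well: {Well, M4, P2, P5}.
Min-cut edges: Well→Ref (12), M4→Ref (4), P2→Ref (8); capacity 12 + 4 + 8 = 24.
This cut is saturated, so no flow can exceed 24.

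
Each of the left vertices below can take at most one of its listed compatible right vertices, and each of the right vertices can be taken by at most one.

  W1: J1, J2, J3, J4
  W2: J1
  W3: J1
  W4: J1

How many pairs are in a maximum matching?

Unit-capacity flow: source→left, listed edges, right→sink; max matching = max flow.
Augmenting path W1→J1 (+1); matched 1.
Augmenting path W2→J1→W1→J2 (+1); matched 2.
No augmenting path remains; maximum matching = 2.
König certificate: {W1, J1} is a vertex cover of size 2 (every listed pair touches it), so no matching can be larger.

2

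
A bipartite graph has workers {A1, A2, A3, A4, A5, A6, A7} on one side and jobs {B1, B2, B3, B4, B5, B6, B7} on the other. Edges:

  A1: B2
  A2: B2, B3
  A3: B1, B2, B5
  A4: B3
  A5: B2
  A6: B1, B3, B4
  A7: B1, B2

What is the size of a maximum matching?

5

Unit-capacity flow: source→left, listed edges, right→sink; max matching = max flow.
Augmenting path A1→B2 (+1); matched 1.
Augmenting path A2→B3 (+1); matched 2.
Augmenting path A3→B1 (+1); matched 3.
Augmenting path A6→B4 (+1); matched 4.
Augmenting path A7→B1→A3→B5 (+1); matched 5.
No augmenting path remains; maximum matching = 5.
König certificate: {A3, A6, A7, B2, B3} is a vertex cover of size 5 (every listed pair touches it), so no matching can be larger.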